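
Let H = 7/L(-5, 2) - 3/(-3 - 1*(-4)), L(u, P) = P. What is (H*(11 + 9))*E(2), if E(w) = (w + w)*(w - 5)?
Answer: -120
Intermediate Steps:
E(w) = 2*w*(-5 + w) (E(w) = (2*w)*(-5 + w) = 2*w*(-5 + w))
H = ½ (H = 7/2 - 3/(-3 - 1*(-4)) = 7*(½) - 3/(-3 + 4) = 7/2 - 3/1 = 7/2 - 3*1 = 7/2 - 3 = ½ ≈ 0.50000)
(H*(11 + 9))*E(2) = ((11 + 9)/2)*(2*2*(-5 + 2)) = ((½)*20)*(2*2*(-3)) = 10*(-12) = -120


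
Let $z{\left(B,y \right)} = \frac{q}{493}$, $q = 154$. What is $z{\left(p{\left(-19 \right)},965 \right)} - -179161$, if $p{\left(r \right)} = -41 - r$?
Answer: $\frac{88326527}{493} \approx 1.7916 \cdot 10^{5}$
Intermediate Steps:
$z{\left(B,y \right)} = \frac{154}{493}$
$z{\left(p{\left(-19 \right)},965 \right)} - -179161 = \frac{154}{493} - -179161 = \frac{154}{493} + 179161 = \frac{88326527}{493}$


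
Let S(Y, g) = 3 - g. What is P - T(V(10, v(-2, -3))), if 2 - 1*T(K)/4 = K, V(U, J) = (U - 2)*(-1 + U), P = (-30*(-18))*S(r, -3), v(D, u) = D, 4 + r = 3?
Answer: 3520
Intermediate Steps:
r = -1 (r = -4 + 3 = -1)
P = 3240 (P = (-30*(-18))*(3 - 1*(-3)) = 540*(3 + 3) = 540*6 = 3240)
V(U, J) = (-1 + U)*(-2 + U) (V(U, J) = (-2 + U)*(-1 + U) = (-1 + U)*(-2 + U))
T(K) = 8 - 4*K
P - T(V(10, v(-2, -3))) = 3240 - (8 - 4*(2 + 10² - 3*10)) = 3240 - (8 - 4*(2 + 100 - 30)) = 3240 - (8 - 4*72) = 3240 - (8 - 288) = 3240 - 1*(-280) = 3240 + 280 = 3520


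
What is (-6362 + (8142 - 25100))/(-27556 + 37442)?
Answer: -11660/4943 ≈ -2.3589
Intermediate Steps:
(-6362 + (8142 - 25100))/(-27556 + 37442) = (-6362 - 16958)/9886 = -23320*1/9886 = -11660/4943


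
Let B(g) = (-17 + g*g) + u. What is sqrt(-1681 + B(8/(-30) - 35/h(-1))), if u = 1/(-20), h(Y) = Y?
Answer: I*sqrt(442481)/30 ≈ 22.173*I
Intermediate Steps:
u = -1/20 ≈ -0.050000
B(g) = -341/20 + g**2 (B(g) = (-17 + g*g) - 1/20 = (-17 + g**2) - 1/20 = -341/20 + g**2)
sqrt(-1681 + B(8/(-30) - 35/h(-1))) = sqrt(-1681 + (-341/20 + (8/(-30) - 35/(-1))**2)) = sqrt(-1681 + (-341/20 + (8*(-1/30) - 35*(-1))**2)) = sqrt(-1681 + (-341/20 + (-4/15 + 35)**2)) = sqrt(-1681 + (-341/20 + (521/15)**2)) = sqrt(-1681 + (-341/20 + 271441/225)) = sqrt(-1681 + 1070419/900) = sqrt(-442481/900) = I*sqrt(442481)/30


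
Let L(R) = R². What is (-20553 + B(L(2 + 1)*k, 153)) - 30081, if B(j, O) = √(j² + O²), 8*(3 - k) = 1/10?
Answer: -50634 + 9*√1906721/80 ≈ -50479.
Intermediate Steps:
k = 239/80 (k = 3 - ⅛/10 = 3 - ⅛*⅒ = 3 - 1/80 = 239/80 ≈ 2.9875)
B(j, O) = √(O² + j²)
(-20553 + B(L(2 + 1)*k, 153)) - 30081 = (-20553 + √(153² + ((2 + 1)²*(239/80))²)) - 30081 = (-20553 + √(23409 + (3²*(239/80))²)) - 30081 = (-20553 + √(23409 + (9*(239/80))²)) - 30081 = (-20553 + √(23409 + (2151/80)²)) - 30081 = (-20553 + √(23409 + 4626801/6400)) - 30081 = (-20553 + √(154444401/6400)) - 30081 = (-20553 + 9*√1906721/80) - 30081 = -50634 + 9*√1906721/80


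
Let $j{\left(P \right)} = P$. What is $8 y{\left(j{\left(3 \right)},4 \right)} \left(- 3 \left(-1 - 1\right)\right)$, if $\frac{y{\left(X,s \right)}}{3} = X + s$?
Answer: $1008$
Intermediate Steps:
$y{\left(X,s \right)} = 3 X + 3 s$ ($y{\left(X,s \right)} = 3 \left(X + s\right) = 3 X + 3 s$)
$8 y{\left(j{\left(3 \right)},4 \right)} \left(- 3 \left(-1 - 1\right)\right) = 8 \left(3 \cdot 3 + 3 \cdot 4\right) \left(- 3 \left(-1 - 1\right)\right) = 8 \left(9 + 12\right) \left(\left(-3\right) \left(-2\right)\right) = 8 \cdot 21 \cdot 6 = 168 \cdot 6 = 1008$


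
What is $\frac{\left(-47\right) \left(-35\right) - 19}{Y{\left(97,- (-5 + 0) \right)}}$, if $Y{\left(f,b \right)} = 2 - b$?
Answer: $-542$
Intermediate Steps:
$\frac{\left(-47\right) \left(-35\right) - 19}{Y{\left(97,- (-5 + 0) \right)}} = \frac{\left(-47\right) \left(-35\right) - 19}{2 - - (-5 + 0)} = \frac{1645 - 19}{2 - \left(-1\right) \left(-5\right)} = \frac{1626}{2 - 5} = \frac{1626}{-3} = 1626 \left(- \frac{1}{3}\right) = -542$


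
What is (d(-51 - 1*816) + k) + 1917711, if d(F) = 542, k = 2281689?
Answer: 4199942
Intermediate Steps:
(d(-51 - 1*816) + k) + 1917711 = (542 + 2281689) + 1917711 = 2282231 + 1917711 = 4199942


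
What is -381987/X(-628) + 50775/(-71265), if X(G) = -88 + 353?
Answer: -1815717262/1259015 ≈ -1442.2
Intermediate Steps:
X(G) = 265
-381987/X(-628) + 50775/(-71265) = -381987/265 + 50775/(-71265) = -381987*1/265 + 50775*(-1/71265) = -381987/265 - 3385/4751 = -1815717262/1259015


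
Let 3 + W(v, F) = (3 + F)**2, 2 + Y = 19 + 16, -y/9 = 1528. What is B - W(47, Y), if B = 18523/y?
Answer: -17799859/13752 ≈ -1294.3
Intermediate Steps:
y = -13752 (y = -9*1528 = -13752)
Y = 33 (Y = -2 + (19 + 16) = -2 + 35 = 33)
W(v, F) = -3 + (3 + F)**2
B = -18523/13752 (B = 18523/(-13752) = 18523*(-1/13752) = -18523/13752 ≈ -1.3469)
B - W(47, Y) = -18523/13752 - (-3 + (3 + 33)**2) = -18523/13752 - (-3 + 36**2) = -18523/13752 - (-3 + 1296) = -18523/13752 - 1*1293 = -18523/13752 - 1293 = -17799859/13752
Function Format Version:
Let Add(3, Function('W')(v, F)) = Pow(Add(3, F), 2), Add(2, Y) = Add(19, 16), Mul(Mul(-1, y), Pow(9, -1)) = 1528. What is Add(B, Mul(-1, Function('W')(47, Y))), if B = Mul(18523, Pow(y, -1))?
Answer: Rational(-17799859, 13752) ≈ -1294.3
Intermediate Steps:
y = -13752 (y = Mul(-9, 1528) = -13752)
Y = 33 (Y = Add(-2, Add(19, 16)) = Add(-2, 35) = 33)
Function('W')(v, F) = Add(-3, Pow(Add(3, F), 2))
B = Rational(-18523, 13752) (B = Mul(18523, Pow(-13752, -1)) = Mul(18523, Rational(-1, 13752)) = Rational(-18523, 13752) ≈ -1.3469)
Add(B, Mul(-1, Function('W')(47, Y))) = Add(Rational(-18523, 13752), Mul(-1, Add(-3, Pow(Add(3, 33), 2)))) = Add(Rational(-18523, 13752), Mul(-1, Add(-3, Pow(36, 2)))) = Add(Rational(-18523, 13752), Mul(-1, Add(-3, 1296))) = Add(Rational(-18523, 13752), Mul(-1, 1293)) = Add(Rational(-18523, 13752), -1293) = Rational(-17799859, 13752)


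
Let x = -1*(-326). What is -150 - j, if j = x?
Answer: -476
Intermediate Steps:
x = 326
j = 326
-150 - j = -150 - 1*326 = -150 - 326 = -476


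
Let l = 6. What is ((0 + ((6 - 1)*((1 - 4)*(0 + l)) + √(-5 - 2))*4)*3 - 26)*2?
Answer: -2212 + 24*I*√7 ≈ -2212.0 + 63.498*I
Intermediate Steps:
((0 + ((6 - 1)*((1 - 4)*(0 + l)) + √(-5 - 2))*4)*3 - 26)*2 = ((0 + ((6 - 1)*((1 - 4)*(0 + 6)) + √(-5 - 2))*4)*3 - 26)*2 = ((0 + (5*(-3*6) + √(-7))*4)*3 - 26)*2 = ((0 + (5*(-18) + I*√7)*4)*3 - 26)*2 = ((0 + (-90 + I*√7)*4)*3 - 26)*2 = ((0 + (-360 + 4*I*√7))*3 - 26)*2 = ((-360 + 4*I*√7)*3 - 26)*2 = ((-1080 + 12*I*√7) - 26)*2 = (-1106 + 12*I*√7)*2 = -2212 + 24*I*√7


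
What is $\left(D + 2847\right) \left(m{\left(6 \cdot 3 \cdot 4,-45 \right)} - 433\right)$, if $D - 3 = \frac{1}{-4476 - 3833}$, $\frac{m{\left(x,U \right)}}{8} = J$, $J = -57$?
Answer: $- \frac{3007442423}{1187} \approx -2.5336 \cdot 10^{6}$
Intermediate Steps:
$m{\left(x,U \right)} = -456$ ($m{\left(x,U \right)} = 8 \left(-57\right) = -456$)
$D = \frac{24926}{8309}$ ($D = 3 + \frac{1}{-4476 - 3833} = 3 + \frac{1}{-8309} = 3 - \frac{1}{8309} = \frac{24926}{8309} \approx 2.9999$)
$\left(D + 2847\right) \left(m{\left(6 \cdot 3 \cdot 4,-45 \right)} - 433\right) = \left(\frac{24926}{8309} + 2847\right) \left(-456 - 433\right) = \frac{23680649}{8309} \left(-889\right) = - \frac{3007442423}{1187}$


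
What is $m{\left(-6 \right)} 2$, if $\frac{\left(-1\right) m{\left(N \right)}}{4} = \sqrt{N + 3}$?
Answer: $- 8 i \sqrt{3} \approx - 13.856 i$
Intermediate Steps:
$m{\left(N \right)} = - 4 \sqrt{3 + N}$ ($m{\left(N \right)} = - 4 \sqrt{N + 3} = - 4 \sqrt{3 + N}$)
$m{\left(-6 \right)} 2 = - 4 \sqrt{3 - 6} \cdot 2 = - 4 \sqrt{-3} \cdot 2 = - 4 i \sqrt{3} \cdot 2 = - 8 i \sqrt{3}$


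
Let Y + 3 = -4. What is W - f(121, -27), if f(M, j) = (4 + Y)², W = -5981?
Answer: -5990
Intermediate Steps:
Y = -7 (Y = -3 - 4 = -7)
f(M, j) = 9 (f(M, j) = (4 - 7)² = (-3)² = 9)
W - f(121, -27) = -5981 - 1*9 = -5981 - 9 = -5990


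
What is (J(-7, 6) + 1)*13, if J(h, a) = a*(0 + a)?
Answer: 481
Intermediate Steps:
J(h, a) = a**2 (J(h, a) = a*a = a**2)
(J(-7, 6) + 1)*13 = (6**2 + 1)*13 = (36 + 1)*13 = 37*13 = 481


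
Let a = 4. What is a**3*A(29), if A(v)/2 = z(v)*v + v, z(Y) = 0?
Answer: 3712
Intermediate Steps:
A(v) = 2*v (A(v) = 2*(0*v + v) = 2*(0 + v) = 2*v)
a**3*A(29) = 4**3*(2*29) = 64*58 = 3712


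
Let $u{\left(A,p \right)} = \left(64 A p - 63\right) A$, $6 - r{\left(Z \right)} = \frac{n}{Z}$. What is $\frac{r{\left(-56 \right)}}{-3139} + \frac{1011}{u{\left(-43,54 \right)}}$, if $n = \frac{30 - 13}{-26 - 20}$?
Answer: $- \frac{701738347}{400721073648} \approx -0.0017512$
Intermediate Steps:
$n = - \frac{17}{46}$ ($n = \frac{17}{-46} = 17 \left(- \frac{1}{46}\right) = - \frac{17}{46} \approx -0.36957$)
$r{\left(Z \right)} = 6 + \frac{17}{46 Z}$ ($r{\left(Z \right)} = 6 - - \frac{17}{46 Z} = 6 + \frac{17}{46 Z}$)
$u{\left(A,p \right)} = A \left(-63 + 64 A p\right)$ ($u{\left(A,p \right)} = \left(64 A p - 63\right) A = \left(-63 + 64 A p\right) A = A \left(-63 + 64 A p\right)$)
$\frac{r{\left(-56 \right)}}{-3139} + \frac{1011}{u{\left(-43,54 \right)}} = \frac{6 + \frac{17}{46 \left(-56\right)}}{-3139} + \frac{1011}{\left(-43\right) \left(-63 + 64 \left(-43\right) 54\right)} = \left(6 + \frac{17}{46} \left(- \frac{1}{56}\right)\right) \left(- \frac{1}{3139}\right) + \frac{1011}{\left(-43\right) \left(-63 - 148608\right)} = \left(6 - \frac{17}{2576}\right) \left(- \frac{1}{3139}\right) + \frac{1011}{\left(-43\right) \left(-148671\right)} = \frac{15439}{2576} \left(- \frac{1}{3139}\right) + \frac{1011}{6392853} = - \frac{15439}{8086064} + 1011 \cdot \frac{1}{6392853} = - \frac{15439}{8086064} + \frac{337}{2130951} = - \frac{701738347}{400721073648}$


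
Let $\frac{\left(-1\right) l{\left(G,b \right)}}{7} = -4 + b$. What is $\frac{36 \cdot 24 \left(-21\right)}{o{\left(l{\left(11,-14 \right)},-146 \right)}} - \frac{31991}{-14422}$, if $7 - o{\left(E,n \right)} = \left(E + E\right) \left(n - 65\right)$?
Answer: $\frac{205653803}{109563934} \approx 1.877$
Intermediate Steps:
$l{\left(G,b \right)} = 28 - 7 b$ ($l{\left(G,b \right)} = - 7 \left(-4 + b\right) = 28 - 7 b$)
$o{\left(E,n \right)} = 7 - 2 E \left(-65 + n\right)$ ($o{\left(E,n \right)} = 7 - \left(E + E\right) \left(n - 65\right) = 7 - 2 E \left(n - 65\right) = 7 - 2 E \left(-65 + n\right)$)
$\frac{36 \cdot 24 \left(-21\right)}{o{\left(l{\left(11,-14 \right)},-146 \right)}} - \frac{31991}{-14422} = \frac{36 \cdot 24 \left(-21\right)}{7 + 130 \left(28 - -98\right) - 2 \left(28 - -98\right) \left(-146\right)} - \frac{31991}{-14422} = \frac{864 \left(-21\right)}{7 + 130 \left(28 + 98\right) - 2 \left(28 + 98\right) \left(-146\right)} - - \frac{31991}{14422} = - \frac{18144}{7 + 130 \cdot 126 - 252 \left(-146\right)} + \frac{31991}{14422} = - \frac{18144}{7 + 16380 + 36792} + \frac{31991}{14422} = - \frac{18144}{53179} + \frac{31991}{14422} = \left(-18144\right) \frac{1}{53179} + \frac{31991}{14422} = - \frac{2592}{7597} + \frac{31991}{14422} = \frac{205653803}{109563934}$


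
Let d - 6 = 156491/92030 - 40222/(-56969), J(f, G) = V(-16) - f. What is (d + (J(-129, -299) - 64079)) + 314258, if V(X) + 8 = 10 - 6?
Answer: 1312352169958139/5242857070 ≈ 2.5031e+5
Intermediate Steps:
V(X) = -4 (V(X) = -8 + (10 - 6) = -8 + 4 = -4)
J(f, G) = -4 - f
d = 44073908859/5242857070 (d = 6 + (156491/92030 - 40222/(-56969)) = 6 + (156491*(1/92030) - 40222*(-1/56969)) = 6 + (156491/92030 + 40222/56969) = 6 + 12616766439/5242857070 = 44073908859/5242857070 ≈ 8.4065)
(d + (J(-129, -299) - 64079)) + 314258 = (44073908859/5242857070 + ((-4 - 1*(-129)) - 64079)) + 314258 = (44073908859/5242857070 + ((-4 + 129) - 64079)) + 314258 = (44073908859/5242857070 + (125 - 64079)) + 314258 = (44073908859/5242857070 - 63954) + 314258 = -335257607145921/5242857070 + 314258 = 1312352169958139/5242857070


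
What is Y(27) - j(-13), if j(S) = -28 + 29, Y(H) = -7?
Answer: -8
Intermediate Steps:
j(S) = 1
Y(27) - j(-13) = -7 - 1*1 = -7 - 1 = -8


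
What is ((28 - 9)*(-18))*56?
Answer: -19152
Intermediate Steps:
((28 - 9)*(-18))*56 = (19*(-18))*56 = -342*56 = -19152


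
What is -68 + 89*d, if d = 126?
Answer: 11146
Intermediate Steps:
-68 + 89*d = -68 + 89*126 = -68 + 11214 = 11146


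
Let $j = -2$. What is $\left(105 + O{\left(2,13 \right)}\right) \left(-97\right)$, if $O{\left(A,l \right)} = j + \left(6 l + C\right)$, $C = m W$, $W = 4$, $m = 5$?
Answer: $-19497$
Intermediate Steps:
$C = 20$ ($C = 5 \cdot 4 = 20$)
$O{\left(A,l \right)} = 18 + 6 l$ ($O{\left(A,l \right)} = -2 + \left(6 l + 20\right) = -2 + \left(20 + 6 l\right) = 18 + 6 l$)
$\left(105 + O{\left(2,13 \right)}\right) \left(-97\right) = \left(105 + \left(18 + 6 \cdot 13\right)\right) \left(-97\right) = \left(105 + \left(18 + 78\right)\right) \left(-97\right) = \left(105 + 96\right) \left(-97\right) = 201 \left(-97\right) = -19497$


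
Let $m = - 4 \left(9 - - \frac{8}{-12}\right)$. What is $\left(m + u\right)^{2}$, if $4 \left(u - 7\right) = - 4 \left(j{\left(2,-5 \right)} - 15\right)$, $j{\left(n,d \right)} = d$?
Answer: $\frac{361}{9} \approx 40.111$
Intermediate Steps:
$m = - \frac{100}{3}$ ($m = - 4 \left(9 - \left(-8\right) \left(- \frac{1}{12}\right)\right) = - 4 \left(9 - \frac{2}{3}\right) = \left(-4\right) \frac{25}{3} = - \frac{100}{3} \approx -33.333$)
$u = 27$ ($u = 7 + \frac{\left(-4\right) \left(-5 - 15\right)}{4} = 7 + \frac{\left(-4\right) \left(-20\right)}{4} = 7 + \frac{1}{4} \cdot 80 = 7 + 20 = 27$)
$\left(m + u\right)^{2} = \left(- \frac{100}{3} + 27\right)^{2} = \left(- \frac{19}{3}\right)^{2} = \frac{361}{9}$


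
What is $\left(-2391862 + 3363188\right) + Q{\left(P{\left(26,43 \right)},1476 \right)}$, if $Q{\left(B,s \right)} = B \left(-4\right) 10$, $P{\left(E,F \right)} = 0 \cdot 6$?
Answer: $971326$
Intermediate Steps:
$P{\left(E,F \right)} = 0$
$Q{\left(B,s \right)} = - 40 B$ ($Q{\left(B,s \right)} = - 4 B 10 = - 40 B$)
$\left(-2391862 + 3363188\right) + Q{\left(P{\left(26,43 \right)},1476 \right)} = \left(-2391862 + 3363188\right) - 0 = 971326 + 0 = 971326$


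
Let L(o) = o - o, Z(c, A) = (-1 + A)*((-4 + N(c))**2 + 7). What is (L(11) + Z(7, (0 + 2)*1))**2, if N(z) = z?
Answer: 256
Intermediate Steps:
Z(c, A) = (-1 + A)*(7 + (-4 + c)**2) (Z(c, A) = (-1 + A)*((-4 + c)**2 + 7) = (-1 + A)*(7 + (-4 + c)**2))
L(o) = 0
(L(11) + Z(7, (0 + 2)*1))**2 = (0 + (-7 - (-4 + 7)**2 + 7*((0 + 2)*1) + ((0 + 2)*1)*(-4 + 7)**2))**2 = (0 + (-7 - 1*3**2 + 7*(2*1) + (2*1)*3**2))**2 = (0 + (-7 - 1*9 + 7*2 + 2*9))**2 = (0 + (-7 - 9 + 14 + 18))**2 = (0 + 16)**2 = 16**2 = 256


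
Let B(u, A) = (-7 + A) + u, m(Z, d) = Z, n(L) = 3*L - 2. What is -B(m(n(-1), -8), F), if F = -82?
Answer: 94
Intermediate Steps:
n(L) = -2 + 3*L
B(u, A) = -7 + A + u
-B(m(n(-1), -8), F) = -(-7 - 82 + (-2 + 3*(-1))) = -(-7 - 82 + (-2 - 3)) = -(-7 - 82 - 5) = -1*(-94) = 94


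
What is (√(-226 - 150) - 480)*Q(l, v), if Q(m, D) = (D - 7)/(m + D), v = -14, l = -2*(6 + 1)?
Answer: -360 + 3*I*√94/2 ≈ -360.0 + 14.543*I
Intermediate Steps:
l = -14 (l = -2*7 = -14)
Q(m, D) = (-7 + D)/(D + m)
(√(-226 - 150) - 480)*Q(l, v) = (√(-226 - 150) - 480)*((-7 - 14)/(-14 - 14)) = (√(-376) - 480)*(-21/(-28)) = (2*I*√94 - 480)*(-1/28*(-21)) = (-480 + 2*I*√94)*(¾) = -360 + 3*I*√94/2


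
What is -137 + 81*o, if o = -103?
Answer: -8480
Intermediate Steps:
-137 + 81*o = -137 + 81*(-103) = -137 - 8343 = -8480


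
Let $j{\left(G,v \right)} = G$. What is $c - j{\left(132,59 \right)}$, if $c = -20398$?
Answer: $-20530$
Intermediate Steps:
$c - j{\left(132,59 \right)} = -20398 - 132 = -20530$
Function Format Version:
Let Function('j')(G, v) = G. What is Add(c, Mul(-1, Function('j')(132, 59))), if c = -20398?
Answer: -20530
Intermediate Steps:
Add(c, Mul(-1, Function('j')(132, 59))) = Add(-20398, Mul(-1, 132)) = Add(-20398, -132) = -20530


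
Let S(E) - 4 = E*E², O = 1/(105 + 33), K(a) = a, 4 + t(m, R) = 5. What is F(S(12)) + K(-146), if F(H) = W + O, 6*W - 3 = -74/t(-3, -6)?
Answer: -3630/23 ≈ -157.83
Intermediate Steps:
t(m, R) = 1 (t(m, R) = -4 + 5 = 1)
O = 1/138 ≈ 0.0072464
W = -71/6 (W = ½ + (-74/1)/6 = ½ + (-74*1)/6 = ½ + (⅙)*(-74) = ½ - 37/3 = -71/6 ≈ -11.833)
S(E) = 4 + E³ (S(E) = 4 + E*E² = 4 + E³)
F(H) = -272/23 (F(H) = -71/6 + 1/138 = -272/23)
F(S(12)) + K(-146) = -272/23 - 146 = -3630/23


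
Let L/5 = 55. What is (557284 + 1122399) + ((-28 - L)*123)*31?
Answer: 524344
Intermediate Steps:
L = 275 (L = 5*55 = 275)
(557284 + 1122399) + ((-28 - L)*123)*31 = (557284 + 1122399) + ((-28 - 1*275)*123)*31 = 1679683 + ((-28 - 275)*123)*31 = 1679683 - 303*123*31 = 1679683 - 37269*31 = 1679683 - 1155339 = 524344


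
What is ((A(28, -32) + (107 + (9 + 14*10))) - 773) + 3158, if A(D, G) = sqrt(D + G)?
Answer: 2641 + 2*I ≈ 2641.0 + 2.0*I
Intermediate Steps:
((A(28, -32) + (107 + (9 + 14*10))) - 773) + 3158 = ((sqrt(28 - 32) + (107 + (9 + 14*10))) - 773) + 3158 = ((sqrt(-4) + (107 + (9 + 140))) - 773) + 3158 = ((2*I + (107 + 149)) - 773) + 3158 = ((2*I + 256) - 773) + 3158 = ((256 + 2*I) - 773) + 3158 = (-517 + 2*I) + 3158 = 2641 + 2*I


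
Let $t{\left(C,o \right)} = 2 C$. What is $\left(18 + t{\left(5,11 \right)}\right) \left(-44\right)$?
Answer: $-1232$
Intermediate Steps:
$\left(18 + t{\left(5,11 \right)}\right) \left(-44\right) = \left(18 + 2 \cdot 5\right) \left(-44\right) = \left(18 + 10\right) \left(-44\right) = 28 \left(-44\right) = -1232$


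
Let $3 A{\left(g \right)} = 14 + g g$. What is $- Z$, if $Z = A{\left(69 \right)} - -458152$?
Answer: $- \frac{1379231}{3} \approx -4.5974 \cdot 10^{5}$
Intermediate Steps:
$A{\left(g \right)} = \frac{14}{3} + \frac{g^{2}}{3}$ ($A{\left(g \right)} = \frac{14 + g g}{3} = \frac{14 + g^{2}}{3} = \frac{14}{3} + \frac{g^{2}}{3}$)
$Z = \frac{1379231}{3}$ ($Z = \left(\frac{14}{3} + \frac{69^{2}}{3}\right) - -458152 = \left(\frac{14}{3} + \frac{1}{3} \cdot 4761\right) + 458152 = \left(\frac{14}{3} + 1587\right) + 458152 = \frac{4775}{3} + 458152 = \frac{1379231}{3} \approx 4.5974 \cdot 10^{5}$)
$- Z = \left(-1\right) \frac{1379231}{3} = - \frac{1379231}{3}$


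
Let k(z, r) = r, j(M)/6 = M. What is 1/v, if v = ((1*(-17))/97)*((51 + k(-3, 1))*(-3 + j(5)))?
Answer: -97/23868 ≈ -0.0040640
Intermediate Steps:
j(M) = 6*M
v = -23868/97 (v = ((1*(-17))/97)*((51 + 1)*(-3 + 6*5)) = (-17*1/97)*(52*(-3 + 30)) = -884*27/97 = -17/97*1404 = -23868/97 ≈ -246.06)
1/v = 1/(-23868/97) = -97/23868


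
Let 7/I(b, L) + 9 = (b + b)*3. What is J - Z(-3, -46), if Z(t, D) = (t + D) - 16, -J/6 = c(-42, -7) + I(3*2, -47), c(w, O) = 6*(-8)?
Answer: 3163/9 ≈ 351.44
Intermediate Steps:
I(b, L) = 7/(-9 + 6*b) (I(b, L) = 7/(-9 + (b + b)*3) = 7/(-9 + (2*b)*3) = 7/(-9 + 6*b))
c(w, O) = -48
J = 2578/9 (J = -6*(-48 + 7/(3*(-3 + 2*(3*2)))) = -6*(-48 + 7/(3*(-3 + 2*6))) = -6*(-48 + 7/(3*(-3 + 12))) = -6*(-48 + (7/3)/9) = -6*(-48 + (7/3)*(1/9)) = -6*(-48 + 7/27) = -6*(-1289/27) = 2578/9 ≈ 286.44)
Z(t, D) = -16 + D + t (Z(t, D) = (D + t) - 16 = -16 + D + t)
J - Z(-3, -46) = 2578/9 - (-16 - 46 - 3) = 2578/9 - 1*(-65) = 2578/9 + 65 = 3163/9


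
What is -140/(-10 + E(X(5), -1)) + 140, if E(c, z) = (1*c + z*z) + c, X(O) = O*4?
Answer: 4200/31 ≈ 135.48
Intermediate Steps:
X(O) = 4*O
E(c, z) = z² + 2*c (E(c, z) = (c + z²) + c = z² + 2*c)
-140/(-10 + E(X(5), -1)) + 140 = -140/(-10 + ((-1)² + 2*(4*5))) + 140 = -140/(-10 + (1 + 2*20)) + 140 = -140/(-10 + (1 + 40)) + 140 = -140/(-10 + 41) + 140 = -140/31 + 140 = 4200/31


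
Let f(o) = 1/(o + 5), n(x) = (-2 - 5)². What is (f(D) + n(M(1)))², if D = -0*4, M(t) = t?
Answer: 60516/25 ≈ 2420.6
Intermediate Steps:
n(x) = 49 (n(x) = (-7)² = 49)
D = 0 (D = -1*0 = 0)
f(o) = 1/(5 + o)
(f(D) + n(M(1)))² = (1/(5 + 0) + 49)² = (1/5 + 49)² = (⅕ + 49)² = (246/5)² = 60516/25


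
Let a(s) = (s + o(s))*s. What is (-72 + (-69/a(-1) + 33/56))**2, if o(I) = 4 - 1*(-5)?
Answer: 772641/196 ≈ 3942.0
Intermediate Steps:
o(I) = 9 (o(I) = 4 + 5 = 9)
a(s) = s*(9 + s) (a(s) = (s + 9)*s = (9 + s)*s = s*(9 + s))
(-72 + (-69/a(-1) + 33/56))**2 = (-72 + (-69*(-1/(9 - 1)) + 33/56))**2 = (-72 + (-69/((-1*8)) + 33*(1/56)))**2 = (-72 + (-69/(-8) + 33/56))**2 = (-72 + (-69*(-1/8) + 33/56))**2 = (-72 + (69/8 + 33/56))**2 = (-72 + 129/14)**2 = (-879/14)**2 = 772641/196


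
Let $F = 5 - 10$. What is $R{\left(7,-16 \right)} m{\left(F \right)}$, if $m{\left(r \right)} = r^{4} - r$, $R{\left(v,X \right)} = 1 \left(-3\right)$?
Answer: $-1890$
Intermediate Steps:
$R{\left(v,X \right)} = -3$
$F = -5$
$R{\left(7,-16 \right)} m{\left(F \right)} = - 3 \left(\left(-5\right)^{4} - -5\right) = - 3 \left(625 + 5\right) = \left(-3\right) 630 = -1890$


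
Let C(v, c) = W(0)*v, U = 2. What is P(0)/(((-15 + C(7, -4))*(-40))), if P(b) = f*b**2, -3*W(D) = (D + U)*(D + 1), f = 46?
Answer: 0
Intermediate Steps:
W(D) = -(1 + D)*(2 + D)/3 (W(D) = -(D + 2)*(D + 1)/3 = -(2 + D)*(1 + D)/3 = -(1 + D)*(2 + D)/3)
P(b) = 46*b**2
C(v, c) = -2*v/3 (C(v, c) = (-2/3 - 1*0 - 1/3*0**2)*v = (-2/3 + 0 - 1/3*0)*v = (-2/3 + 0 + 0)*v = -2*v/3)
P(0)/(((-15 + C(7, -4))*(-40))) = (46*0**2)/(((-15 - 2/3*7)*(-40))) = (46*0)/(((-15 - 14/3)*(-40))) = 0/((-59/3*(-40))) = 0/(2360/3) = 0*(3/2360) = 0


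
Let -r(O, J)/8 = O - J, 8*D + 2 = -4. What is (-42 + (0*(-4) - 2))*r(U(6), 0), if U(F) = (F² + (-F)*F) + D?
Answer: -264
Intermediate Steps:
D = -¾ (D = -¼ + (⅛)*(-4) = -¼ - ½ = -¾ ≈ -0.75000)
U(F) = -¾ (U(F) = (F² + (-F)*F) - ¾ = (F² - F²) - ¾ = 0 - ¾ = -¾)
r(O, J) = -8*O + 8*J (r(O, J) = -8*(O - J) = -8*O + 8*J)
(-42 + (0*(-4) - 2))*r(U(6), 0) = (-42 + (0*(-4) - 2))*(-8*(-¾) + 8*0) = (-42 + (0 - 2))*(6 + 0) = (-42 - 2)*6 = -44*6 = -264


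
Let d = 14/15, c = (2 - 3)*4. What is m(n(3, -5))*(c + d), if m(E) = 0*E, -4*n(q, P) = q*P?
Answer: 0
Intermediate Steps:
n(q, P) = -P*q/4 (n(q, P) = -q*P/4 = -P*q/4)
m(E) = 0
c = -4 (c = -1*4 = -4)
d = 14/15 (d = 14*(1/15) = 14/15 ≈ 0.93333)
m(n(3, -5))*(c + d) = 0*(-4 + 14/15) = 0*(-46/15) = 0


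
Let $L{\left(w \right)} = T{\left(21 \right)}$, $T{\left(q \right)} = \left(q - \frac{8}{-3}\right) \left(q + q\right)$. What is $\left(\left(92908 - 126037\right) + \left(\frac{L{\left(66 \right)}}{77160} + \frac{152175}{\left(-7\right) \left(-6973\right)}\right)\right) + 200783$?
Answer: $\frac{315719900591087}{1883128380} \approx 1.6766 \cdot 10^{5}$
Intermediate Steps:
$T{\left(q \right)} = 2 q \left(\frac{8}{3} + q\right)$ ($T{\left(q \right)} = \left(q - - \frac{8}{3}\right) 2 q = \left(q + \frac{8}{3}\right) 2 q = \left(\frac{8}{3} + q\right) 2 q = 2 q \left(\frac{8}{3} + q\right)$)
$L{\left(w \right)} = 994$ ($L{\left(w \right)} = \frac{2}{3} \cdot 21 \left(8 + 3 \cdot 21\right) = \frac{2}{3} \cdot 21 \left(8 + 63\right) = \frac{2}{3} \cdot 21 \cdot 71 = 994$)
$\left(\left(92908 - 126037\right) + \left(\frac{L{\left(66 \right)}}{77160} + \frac{152175}{\left(-7\right) \left(-6973\right)}\right)\right) + 200783 = \left(\left(92908 - 126037\right) + \left(\frac{994}{77160} + \frac{152175}{\left(-7\right) \left(-6973\right)}\right)\right) + 200783 = \left(-33129 + \left(994 \cdot \frac{1}{77160} + \frac{152175}{48811}\right)\right) + 200783 = \left(-33129 + \left(\frac{497}{38580} + 152175 \cdot \frac{1}{48811}\right)\right) + 200783 = \left(-33129 + \left(\frac{497}{38580} + \frac{152175}{48811}\right)\right) + 200783 = \left(-33129 + \frac{5895170567}{1883128380}\right) + 200783 = - \frac{62380264930453}{1883128380} + 200783 = \frac{315719900591087}{1883128380}$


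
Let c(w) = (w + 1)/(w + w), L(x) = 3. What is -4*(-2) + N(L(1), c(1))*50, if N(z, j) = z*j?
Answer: 158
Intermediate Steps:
c(w) = (1 + w)/(2*w) (c(w) = (1 + w)/((2*w)) = (1 + w)*(1/(2*w)) = (1 + w)/(2*w))
N(z, j) = j*z
-4*(-2) + N(L(1), c(1))*50 = -4*(-2) + (((1/2)*(1 + 1)/1)*3)*50 = 8 + (((1/2)*1*2)*3)*50 = 8 + (1*3)*50 = 8 + 3*50 = 8 + 150 = 158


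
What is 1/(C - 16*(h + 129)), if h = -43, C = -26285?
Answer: -1/27661 ≈ -3.6152e-5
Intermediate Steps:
1/(C - 16*(h + 129)) = 1/(-26285 - 16*(-43 + 129)) = 1/(-26285 - 16*86) = 1/(-26285 - 1376) = 1/(-27661) = -1/27661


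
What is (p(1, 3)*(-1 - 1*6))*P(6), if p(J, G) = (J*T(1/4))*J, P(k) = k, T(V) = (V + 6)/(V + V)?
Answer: -525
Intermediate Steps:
T(V) = (6 + V)/(2*V) (T(V) = (6 + V)/((2*V)) = (6 + V)*(1/(2*V)) = (6 + V)/(2*V))
p(J, G) = 25*J²/2 (p(J, G) = (J*((6 + 1/4)/(2*(1/4))))*J = (J*((6 + ¼)/(2*(¼))))*J = (J*((½)*4*(25/4)))*J = (J*(25/2))*J = (25*J/2)*J = 25*J²/2)
(p(1, 3)*(-1 - 1*6))*P(6) = (((25/2)*1²)*(-1 - 1*6))*6 = (((25/2)*1)*(-1 - 6))*6 = ((25/2)*(-7))*6 = -175/2*6 = -525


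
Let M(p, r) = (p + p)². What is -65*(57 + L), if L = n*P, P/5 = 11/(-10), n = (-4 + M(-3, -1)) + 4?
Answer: 9165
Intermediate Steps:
M(p, r) = 4*p² (M(p, r) = (2*p)² = 4*p²)
n = 36 (n = (-4 + 4*(-3)²) + 4 = (-4 + 4*9) + 4 = (-4 + 36) + 4 = 32 + 4 = 36)
P = -11/2 (P = 5*(11/(-10)) = 5*(11*(-⅒)) = 5*(-11/10) = -11/2 ≈ -5.5000)
L = -198 (L = 36*(-11/2) = -198)
-65*(57 + L) = -65*(57 - 198) = -65*(-141) = 9165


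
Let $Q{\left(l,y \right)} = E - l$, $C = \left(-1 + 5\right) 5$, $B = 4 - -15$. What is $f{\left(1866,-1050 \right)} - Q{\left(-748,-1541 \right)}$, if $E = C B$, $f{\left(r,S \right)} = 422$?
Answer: $-706$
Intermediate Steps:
$B = 19$ ($B = 4 + 15 = 19$)
$C = 20$ ($C = 4 \cdot 5 = 20$)
$E = 380$ ($E = 20 \cdot 19 = 380$)
$Q{\left(l,y \right)} = 380 - l$
$f{\left(1866,-1050 \right)} - Q{\left(-748,-1541 \right)} = 422 - \left(380 - -748\right) = 422 - \left(380 + 748\right) = 422 - 1128 = -706$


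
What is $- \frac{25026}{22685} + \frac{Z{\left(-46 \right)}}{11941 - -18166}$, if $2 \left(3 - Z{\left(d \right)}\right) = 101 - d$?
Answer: $- \frac{1510114149}{1365954590} \approx -1.1055$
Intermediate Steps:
$Z{\left(d \right)} = - \frac{95}{2} + \frac{d}{2}$ ($Z{\left(d \right)} = 3 - \frac{101 - d}{2} = 3 + \left(- \frac{101}{2} + \frac{d}{2}\right) = - \frac{95}{2} + \frac{d}{2}$)
$- \frac{25026}{22685} + \frac{Z{\left(-46 \right)}}{11941 - -18166} = - \frac{25026}{22685} + \frac{- \frac{95}{2} + \frac{1}{2} \left(-46\right)}{11941 - -18166} = \left(-25026\right) \frac{1}{22685} + \frac{- \frac{95}{2} - 23}{11941 + 18166} = - \frac{25026}{22685} - \frac{141}{2 \cdot 30107} = - \frac{25026}{22685} - \frac{141}{60214} = - \frac{1510114149}{1365954590}$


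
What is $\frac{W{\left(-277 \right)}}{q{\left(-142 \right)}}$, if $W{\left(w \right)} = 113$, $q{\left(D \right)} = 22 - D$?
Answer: $\frac{113}{164} \approx 0.68902$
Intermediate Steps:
$\frac{W{\left(-277 \right)}}{q{\left(-142 \right)}} = \frac{113}{22 - -142} = \frac{113}{22 + 142} = \frac{113}{164}$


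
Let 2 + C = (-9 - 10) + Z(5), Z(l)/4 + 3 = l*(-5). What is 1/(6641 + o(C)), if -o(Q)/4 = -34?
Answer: 1/6777 ≈ 0.00014756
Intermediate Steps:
Z(l) = -12 - 20*l (Z(l) = -12 + 4*(l*(-5)) = -12 + 4*(-5*l) = -12 - 20*l)
C = -133 (C = -2 + ((-9 - 10) + (-12 - 20*5)) = -2 + (-19 + (-12 - 100)) = -2 + (-19 - 112) = -2 - 131 = -133)
o(Q) = 136 (o(Q) = -4*(-34) = 136)
1/(6641 + o(C)) = 1/(6641 + 136) = 1/6777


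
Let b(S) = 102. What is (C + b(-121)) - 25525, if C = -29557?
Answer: -54980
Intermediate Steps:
(C + b(-121)) - 25525 = (-29557 + 102) - 25525 = -29455 - 25525 = -54980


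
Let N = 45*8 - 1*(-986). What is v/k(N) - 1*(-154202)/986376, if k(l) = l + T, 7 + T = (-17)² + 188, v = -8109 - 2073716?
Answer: -256647773171/223907352 ≈ -1146.2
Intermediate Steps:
v = -2081825
N = 1346 (N = 360 + 986 = 1346)
T = 470 (T = -7 + ((-17)² + 188) = -7 + (289 + 188) = -7 + 477 = 470)
k(l) = 470 + l (k(l) = l + 470 = 470 + l)
v/k(N) - 1*(-154202)/986376 = -2081825/(470 + 1346) - 1*(-154202)/986376 = -2081825/1816 + 154202*(1/986376) = -2081825*1/1816 + 77101/493188 = -2081825/1816 + 77101/493188 = -256647773171/223907352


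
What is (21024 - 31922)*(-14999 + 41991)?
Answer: -294158816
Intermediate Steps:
(21024 - 31922)*(-14999 + 41991) = -10898*26992 = -294158816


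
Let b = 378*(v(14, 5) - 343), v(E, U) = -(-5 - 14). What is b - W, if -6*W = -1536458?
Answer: -1135645/3 ≈ -3.7855e+5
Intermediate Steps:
W = 768229/3 (W = -1/6*(-1536458) = 768229/3 ≈ 2.5608e+5)
v(E, U) = 19 (v(E, U) = -1*(-19) = 19)
b = -122472 (b = 378*(19 - 343) = 378*(-324) = -122472)
b - W = -122472 - 1*768229/3 = -122472 - 768229/3 = -1135645/3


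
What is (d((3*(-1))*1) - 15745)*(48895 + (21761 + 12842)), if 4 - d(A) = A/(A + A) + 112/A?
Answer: -3933799525/3 ≈ -1.3113e+9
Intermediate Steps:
d(A) = 7/2 - 112/A (d(A) = 4 - (A/(A + A) + 112/A) = 4 - (A/((2*A)) + 112/A) = 4 - (A*(1/(2*A)) + 112/A) = 4 - (½ + 112/A) = 4 + (-½ - 112/A) = 7/2 - 112/A)
(d((3*(-1))*1) - 15745)*(48895 + (21761 + 12842)) = ((7/2 - 112/((3*(-1))*1)) - 15745)*(48895 + (21761 + 12842)) = ((7/2 - 112/((-3*1))) - 15745)*(48895 + 34603) = ((7/2 - 112/(-3)) - 15745)*83498 = ((7/2 - 112*(-⅓)) - 15745)*83498 = ((7/2 + 112/3) - 15745)*83498 = (245/6 - 15745)*83498 = -94225/6*83498 = -3933799525/3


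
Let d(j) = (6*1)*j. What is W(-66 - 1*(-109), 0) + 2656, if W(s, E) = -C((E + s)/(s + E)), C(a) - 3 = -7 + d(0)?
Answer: 2660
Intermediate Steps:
d(j) = 6*j
C(a) = -4 (C(a) = 3 + (-7 + 6*0) = 3 + (-7 + 0) = 3 - 7 = -4)
W(s, E) = 4 (W(s, E) = -1*(-4) = 4)
W(-66 - 1*(-109), 0) + 2656 = 4 + 2656 = 2660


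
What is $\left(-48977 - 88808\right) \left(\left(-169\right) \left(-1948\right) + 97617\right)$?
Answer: $-58810633765$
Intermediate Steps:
$\left(-48977 - 88808\right) \left(\left(-169\right) \left(-1948\right) + 97617\right) = - 137785 \left(329212 + 97617\right) = \left(-137785\right) 426829 = -58810633765$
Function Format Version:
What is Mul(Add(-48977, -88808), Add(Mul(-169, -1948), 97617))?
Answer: -58810633765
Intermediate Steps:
Mul(Add(-48977, -88808), Add(Mul(-169, -1948), 97617)) = Mul(-137785, Add(329212, 97617)) = Mul(-137785, 426829) = -58810633765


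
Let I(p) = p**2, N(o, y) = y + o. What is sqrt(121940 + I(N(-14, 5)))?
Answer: sqrt(122021) ≈ 349.31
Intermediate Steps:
N(o, y) = o + y
sqrt(121940 + I(N(-14, 5))) = sqrt(121940 + (-14 + 5)**2) = sqrt(121940 + (-9)**2) = sqrt(121940 + 81) = sqrt(122021)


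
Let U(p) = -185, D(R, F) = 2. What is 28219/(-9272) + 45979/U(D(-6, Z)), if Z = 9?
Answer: -431537803/1715320 ≈ -251.58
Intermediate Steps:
28219/(-9272) + 45979/U(D(-6, Z)) = 28219/(-9272) + 45979/(-185) = 28219*(-1/9272) + 45979*(-1/185) = -28219/9272 - 45979/185 = -431537803/1715320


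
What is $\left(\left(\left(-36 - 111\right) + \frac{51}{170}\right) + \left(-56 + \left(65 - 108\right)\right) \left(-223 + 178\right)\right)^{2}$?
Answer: $\frac{1856144889}{100} \approx 1.8561 \cdot 10^{7}$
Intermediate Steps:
$\left(\left(\left(-36 - 111\right) + \frac{51}{170}\right) + \left(-56 + \left(65 - 108\right)\right) \left(-223 + 178\right)\right)^{2} = \left(\left(-147 + 51 \cdot \frac{1}{170}\right) + \left(-56 + \left(65 - 108\right)\right) \left(-45\right)\right)^{2} = \left(\left(-147 + \frac{3}{10}\right) + \left(-56 - 43\right) \left(-45\right)\right)^{2} = \left(- \frac{1467}{10} - -4455\right)^{2} = \left(- \frac{1467}{10} + 4455\right)^{2} = \left(\frac{43083}{10}\right)^{2} = \frac{1856144889}{100}$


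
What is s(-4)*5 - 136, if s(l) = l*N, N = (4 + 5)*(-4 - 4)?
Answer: 1304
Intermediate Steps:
N = -72 (N = 9*(-8) = -72)
s(l) = -72*l (s(l) = l*(-72) = -72*l)
s(-4)*5 - 136 = -72*(-4)*5 - 136 = 288*5 - 136 = 1440 - 136 = 1304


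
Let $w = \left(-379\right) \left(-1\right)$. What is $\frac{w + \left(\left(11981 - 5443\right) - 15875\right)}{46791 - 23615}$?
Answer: $- \frac{4479}{11588} \approx -0.38652$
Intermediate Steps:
$w = 379$
$\frac{w + \left(\left(11981 - 5443\right) - 15875\right)}{46791 - 23615} = \frac{379 + \left(\left(11981 - 5443\right) - 15875\right)}{46791 - 23615} = \frac{379 + \left(6538 - 15875\right)}{23176} = \left(379 - 9337\right) \frac{1}{23176} = \left(-8958\right) \frac{1}{23176} = - \frac{4479}{11588}$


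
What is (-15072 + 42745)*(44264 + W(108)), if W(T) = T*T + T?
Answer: 1550684228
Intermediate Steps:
W(T) = T + T**2 (W(T) = T**2 + T = T + T**2)
(-15072 + 42745)*(44264 + W(108)) = (-15072 + 42745)*(44264 + 108*(1 + 108)) = 27673*(44264 + 108*109) = 27673*(44264 + 11772) = 27673*56036 = 1550684228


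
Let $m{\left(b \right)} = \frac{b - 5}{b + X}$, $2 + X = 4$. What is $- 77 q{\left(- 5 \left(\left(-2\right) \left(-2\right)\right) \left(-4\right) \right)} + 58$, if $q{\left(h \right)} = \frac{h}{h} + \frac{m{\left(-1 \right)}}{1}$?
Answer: $443$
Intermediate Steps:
$X = 2$ ($X = -2 + 4 = 2$)
$m{\left(b \right)} = \frac{-5 + b}{2 + b}$ ($m{\left(b \right)} = \frac{b - 5}{b + 2} = \frac{-5 + b}{2 + b}$)
$q{\left(h \right)} = -5$ ($q{\left(h \right)} = \frac{h}{h} + \frac{\frac{1}{2 - 1} \left(-5 - 1\right)}{1} = 1 + 1^{-1} \left(-6\right) 1 = 1 + 1 \left(-6\right) 1 = 1 - 6 = -5$)
$- 77 q{\left(- 5 \left(\left(-2\right) \left(-2\right)\right) \left(-4\right) \right)} + 58 = \left(-77\right) \left(-5\right) + 58 = 385 + 58 = 443$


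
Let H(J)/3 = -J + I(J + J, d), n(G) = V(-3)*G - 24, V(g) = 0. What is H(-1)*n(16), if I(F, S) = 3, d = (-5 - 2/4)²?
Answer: -288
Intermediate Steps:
d = 121/4 (d = (-5 - 2*¼)² = (-5 - ½)² = (-11/2)² = 121/4 ≈ 30.250)
n(G) = -24 (n(G) = 0*G - 24 = 0 - 24 = -24)
H(J) = 9 - 3*J (H(J) = 3*(-J + 3) = 3*(3 - J) = 9 - 3*J)
H(-1)*n(16) = (9 - 3*(-1))*(-24) = (9 + 3)*(-24) = 12*(-24) = -288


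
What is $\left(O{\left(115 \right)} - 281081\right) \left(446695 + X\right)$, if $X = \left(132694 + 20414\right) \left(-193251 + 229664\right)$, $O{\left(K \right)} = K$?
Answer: $-1566545122696834$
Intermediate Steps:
$X = 5575121604$ ($X = 153108 \cdot 36413 = 5575121604$)
$\left(O{\left(115 \right)} - 281081\right) \left(446695 + X\right) = \left(115 - 281081\right) \left(446695 + 5575121604\right) = \left(-280966\right) 5575568299 = -1566545122696834$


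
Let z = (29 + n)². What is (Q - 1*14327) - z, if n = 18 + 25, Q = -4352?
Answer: -23863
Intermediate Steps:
n = 43
z = 5184 (z = (29 + 43)² = 72² = 5184)
(Q - 1*14327) - z = (-4352 - 1*14327) - 1*5184 = (-4352 - 14327) - 5184 = -18679 - 5184 = -23863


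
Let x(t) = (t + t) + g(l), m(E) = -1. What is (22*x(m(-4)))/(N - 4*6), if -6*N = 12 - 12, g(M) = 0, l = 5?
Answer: 11/6 ≈ 1.8333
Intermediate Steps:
N = 0 (N = -(12 - 12)/6 = -⅙*0 = 0)
x(t) = 2*t (x(t) = (t + t) + 0 = 2*t + 0 = 2*t)
(22*x(m(-4)))/(N - 4*6) = (22*(2*(-1)))/(0 - 4*6) = (22*(-2))/(0 - 24) = -44/(-24) = -44*(-1/24) = 11/6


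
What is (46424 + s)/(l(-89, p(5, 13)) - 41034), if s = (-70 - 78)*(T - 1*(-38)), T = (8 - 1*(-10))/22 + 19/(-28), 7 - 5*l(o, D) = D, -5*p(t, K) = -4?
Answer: -78500225/78988063 ≈ -0.99382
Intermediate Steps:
p(t, K) = ⅘ (p(t, K) = -⅕*(-4) = ⅘)
l(o, D) = 7/5 - D/5
T = 43/308 (T = (8 + 10)*(1/22) + 19*(-1/28) = 18*(1/22) - 19/28 = 9/11 - 19/28 = 43/308 ≈ 0.13961)
s = -434639/77 (s = (-70 - 78)*(43/308 - 1*(-38)) = -148*(43/308 + 38) = -148*11747/308 = -434639/77 ≈ -5644.7)
(46424 + s)/(l(-89, p(5, 13)) - 41034) = (46424 - 434639/77)/((7/5 - ⅕*⅘) - 41034) = 3140009/(77*((7/5 - 4/25) - 41034)) = 3140009/(77*(31/25 - 41034)) = 3140009/(77*(-1025819/25)) = (3140009/77)*(-25/1025819) = -78500225/78988063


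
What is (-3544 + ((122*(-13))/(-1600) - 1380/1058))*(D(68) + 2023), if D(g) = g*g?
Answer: -18847239329/800 ≈ -2.3559e+7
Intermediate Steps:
D(g) = g²
(-3544 + ((122*(-13))/(-1600) - 1380/1058))*(D(68) + 2023) = (-3544 + ((122*(-13))/(-1600) - 1380/1058))*(68² + 2023) = (-3544 + (-1586*(-1/1600) - 1380*1/1058))*(4624 + 2023) = (-3544 + (793/800 - 30/23))*6647 = (-3544 - 5761/18400)*6647 = -65215361/18400*6647 = -18847239329/800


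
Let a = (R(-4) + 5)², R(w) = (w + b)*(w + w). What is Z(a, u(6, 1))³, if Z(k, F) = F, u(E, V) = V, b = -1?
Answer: 1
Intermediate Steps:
R(w) = 2*w*(-1 + w) (R(w) = (w - 1)*(w + w) = (-1 + w)*(2*w) = 2*w*(-1 + w))
a = 2025 (a = (2*(-4)*(-1 - 4) + 5)² = (2*(-4)*(-5) + 5)² = (40 + 5)² = 45² = 2025)
Z(a, u(6, 1))³ = 1³ = 1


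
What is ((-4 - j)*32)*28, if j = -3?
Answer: -896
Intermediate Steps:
((-4 - j)*32)*28 = ((-4 - 1*(-3))*32)*28 = ((-4 + 3)*32)*28 = -1*32*28 = -32*28 = -896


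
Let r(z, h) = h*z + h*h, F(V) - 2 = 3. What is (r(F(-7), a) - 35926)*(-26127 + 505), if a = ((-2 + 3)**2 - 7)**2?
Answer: 882677900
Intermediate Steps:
F(V) = 5 (F(V) = 2 + 3 = 5)
a = 36 (a = (1**2 - 7)**2 = (1 - 7)**2 = (-6)**2 = 36)
r(z, h) = h**2 + h*z (r(z, h) = h*z + h**2 = h**2 + h*z)
(r(F(-7), a) - 35926)*(-26127 + 505) = (36*(36 + 5) - 35926)*(-26127 + 505) = (36*41 - 35926)*(-25622) = (1476 - 35926)*(-25622) = -34450*(-25622) = 882677900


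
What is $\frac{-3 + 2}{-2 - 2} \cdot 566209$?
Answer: $\frac{566209}{4} \approx 1.4155 \cdot 10^{5}$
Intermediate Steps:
$\frac{-3 + 2}{-2 - 2} \cdot 566209 = - \frac{1}{-4} \cdot 566209 = \left(-1\right) \left(- \frac{1}{4}\right) 566209 = \frac{1}{4} \cdot 566209 = \frac{566209}{4}$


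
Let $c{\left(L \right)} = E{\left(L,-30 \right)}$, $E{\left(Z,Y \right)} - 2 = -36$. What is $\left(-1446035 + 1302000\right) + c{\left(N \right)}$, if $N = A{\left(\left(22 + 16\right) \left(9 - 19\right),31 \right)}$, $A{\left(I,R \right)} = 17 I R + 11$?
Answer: $-144069$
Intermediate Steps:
$A{\left(I,R \right)} = 11 + 17 I R$ ($A{\left(I,R \right)} = 17 I R + 11 = 11 + 17 I R$)
$E{\left(Z,Y \right)} = -34$ ($E{\left(Z,Y \right)} = 2 - 36 = -34$)
$N = -200249$ ($N = 11 + 17 \left(22 + 16\right) \left(9 - 19\right) 31 = 11 + 17 \cdot 38 \left(-10\right) 31 = 11 + 17 \left(-380\right) 31 = 11 - 200260 = -200249$)
$c{\left(L \right)} = -34$
$\left(-1446035 + 1302000\right) + c{\left(N \right)} = \left(-1446035 + 1302000\right) - 34 = -144035 - 34 = -144069$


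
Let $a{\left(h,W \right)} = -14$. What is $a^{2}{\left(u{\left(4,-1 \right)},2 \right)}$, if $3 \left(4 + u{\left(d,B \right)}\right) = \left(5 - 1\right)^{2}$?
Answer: $196$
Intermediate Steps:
$u{\left(d,B \right)} = \frac{4}{3}$ ($u{\left(d,B \right)} = -4 + \frac{\left(5 - 1\right)^{2}}{3} = -4 + \frac{4^{2}}{3} = -4 + \frac{1}{3} \cdot 16 = -4 + \frac{16}{3} = \frac{4}{3}$)
$a^{2}{\left(u{\left(4,-1 \right)},2 \right)} = \left(-14\right)^{2} = 196$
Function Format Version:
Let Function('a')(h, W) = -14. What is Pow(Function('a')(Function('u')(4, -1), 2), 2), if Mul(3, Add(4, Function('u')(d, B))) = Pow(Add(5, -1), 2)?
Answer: 196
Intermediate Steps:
Function('u')(d, B) = Rational(4, 3) (Function('u')(d, B) = Add(-4, Mul(Rational(1, 3), Pow(Add(5, -1), 2))) = Add(-4, Mul(Rational(1, 3), Pow(4, 2))) = Add(-4, Mul(Rational(1, 3), 16)) = Add(-4, Rational(16, 3)) = Rational(4, 3))
Pow(Function('a')(Function('u')(4, -1), 2), 2) = Pow(-14, 2) = 196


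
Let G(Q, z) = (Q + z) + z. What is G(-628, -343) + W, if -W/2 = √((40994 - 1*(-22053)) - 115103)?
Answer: -1314 - 12*I*√1446 ≈ -1314.0 - 456.32*I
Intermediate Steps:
G(Q, z) = Q + 2*z
W = -12*I*√1446 (W = -2*√((40994 - 1*(-22053)) - 115103) = -2*√((40994 + 22053) - 115103) = -2*√(63047 - 115103) = -12*I*√1446 ≈ -456.32*I)
G(-628, -343) + W = (-628 + 2*(-343)) - 12*I*√1446 = (-628 - 686) - 12*I*√1446 = -1314 - 12*I*√1446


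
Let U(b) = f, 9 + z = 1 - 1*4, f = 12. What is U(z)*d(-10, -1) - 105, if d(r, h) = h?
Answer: -117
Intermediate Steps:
z = -12 (z = -9 + (1 - 1*4) = -9 + (1 - 4) = -9 - 3 = -12)
U(b) = 12
U(z)*d(-10, -1) - 105 = 12*(-1) - 105 = -12 - 105 = -117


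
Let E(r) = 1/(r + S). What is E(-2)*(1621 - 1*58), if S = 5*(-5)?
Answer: -521/9 ≈ -57.889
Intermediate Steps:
S = -25
E(r) = 1/(-25 + r) (E(r) = 1/(r - 25) = 1/(-25 + r))
E(-2)*(1621 - 1*58) = (1621 - 1*58)/(-25 - 2) = (1621 - 58)/(-27) = -1/27*1563 = -521/9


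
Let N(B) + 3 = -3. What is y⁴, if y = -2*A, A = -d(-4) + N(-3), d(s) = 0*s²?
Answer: 20736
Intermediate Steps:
d(s) = 0
N(B) = -6 (N(B) = -3 - 3 = -6)
A = -6 (A = -1*0 - 6 = 0 - 6 = -6)
y = 12 (y = -2*(-6) = 12)
y⁴ = 12⁴ = 20736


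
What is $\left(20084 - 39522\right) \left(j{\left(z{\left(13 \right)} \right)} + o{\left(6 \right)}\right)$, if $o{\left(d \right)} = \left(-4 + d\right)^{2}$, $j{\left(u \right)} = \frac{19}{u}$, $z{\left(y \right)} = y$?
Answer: $- \frac{1380098}{13} \approx -1.0616 \cdot 10^{5}$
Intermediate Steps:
$\left(20084 - 39522\right) \left(j{\left(z{\left(13 \right)} \right)} + o{\left(6 \right)}\right) = \left(20084 - 39522\right) \left(\frac{19}{13} + \left(-4 + 6\right)^{2}\right) = - 19438 \left(19 \cdot \frac{1}{13} + 2^{2}\right) = - 19438 \left(\frac{19}{13} + 4\right) = \left(-19438\right) \frac{71}{13} = - \frac{1380098}{13}$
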